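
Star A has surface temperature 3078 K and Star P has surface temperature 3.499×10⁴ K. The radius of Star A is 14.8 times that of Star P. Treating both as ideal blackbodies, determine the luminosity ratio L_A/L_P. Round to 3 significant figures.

L_A/L_P ≈ 0.0131

L ∝ R²T⁴, so L_A/L_P = (R_A/R_P)²(T_A/T_P)⁴ = (14.8)² × (3078/3.499×10⁴)⁴ = 219.04 × 5.98823×10⁻⁵ = 0.0131.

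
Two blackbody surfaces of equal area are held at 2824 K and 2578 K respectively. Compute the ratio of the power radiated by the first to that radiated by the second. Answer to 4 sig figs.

With equal areas, P₁/P₂ = (T₁/T₂)⁴ = (2824/2578)⁴ = 1.440.

P₁/P₂ ≈ 1.440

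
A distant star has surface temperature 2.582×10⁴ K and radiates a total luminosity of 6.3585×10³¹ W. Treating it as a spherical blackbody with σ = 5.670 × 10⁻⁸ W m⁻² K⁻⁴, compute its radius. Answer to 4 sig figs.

L = 4πR²σT⁴ ⇒ R = √(L/(4πσT⁴)).
σT⁴ = 2.52004×10¹⁰ W/m², so R = √(6.3585×10³¹/(4π×2.52004×10¹⁰)) = 1.417×10¹⁰ m.

R ≈ 1.417×10¹⁰ m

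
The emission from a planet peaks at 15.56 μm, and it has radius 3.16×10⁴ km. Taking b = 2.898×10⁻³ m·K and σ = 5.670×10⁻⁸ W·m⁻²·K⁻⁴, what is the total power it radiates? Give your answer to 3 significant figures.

Wien's law: T = b/λ_max = 2.898×10⁻³/1.556×10⁻⁵ = 186.247 K.
Surface area A = 4πR² = 4π(3.16×10⁷ m)² = 1.25483×10¹⁶ m².
Then P = σAT⁴ = 5.670×10⁻⁸×1.25483×10¹⁶×(186.247)⁴ = 8.56×10¹⁷ W.

P ≈ 8.56×10¹⁷ W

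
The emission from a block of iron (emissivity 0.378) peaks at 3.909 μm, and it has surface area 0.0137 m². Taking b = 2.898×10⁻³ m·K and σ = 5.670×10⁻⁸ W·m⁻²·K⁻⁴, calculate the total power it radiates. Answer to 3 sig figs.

P ≈ 88.7 W

Wien's law: T = b/λ_max = 2.898×10⁻³/3.909×10⁻⁶ = 741.366 K.
Area A = 0.0137 m².
Then P = εσAT⁴ = 0.378×5.670×10⁻⁸×0.0137×(741.366)⁴ = 88.7 W.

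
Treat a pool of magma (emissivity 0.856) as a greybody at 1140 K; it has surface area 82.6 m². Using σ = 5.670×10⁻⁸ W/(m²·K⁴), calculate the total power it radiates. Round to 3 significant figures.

Area A = 82.6 m².
P = εσAT⁴ = 0.856 × 5.670×10⁻⁸ × 82.6 × (1140)⁴ = 6.77×10⁶ W.

P ≈ 6.77×10⁶ W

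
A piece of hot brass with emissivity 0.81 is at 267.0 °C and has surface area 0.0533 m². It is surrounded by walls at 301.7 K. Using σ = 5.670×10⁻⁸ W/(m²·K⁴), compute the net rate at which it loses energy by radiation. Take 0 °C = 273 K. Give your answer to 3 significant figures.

Net loss ≈ 188 W

T = 267.0 °C + 273 = 540.0 K.
Area A = 0.0533 m².
Net radiated power P_net = εσA(T⁴ − T₀⁴) = 0.81×5.670×10⁻⁸×0.0533×(540.0⁴ − 301.7⁴).
T⁴ − T₀⁴ = 8.50306×10¹⁰ − 8.28517×10⁹ = 7.67454×10¹⁰ K⁴, so P_net = 188 W.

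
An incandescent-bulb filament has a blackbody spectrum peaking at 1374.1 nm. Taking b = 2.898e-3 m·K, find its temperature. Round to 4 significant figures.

Wien's law gives T = b/λ_max = (2.898×10⁻³ m·K)/(1.3741×10⁻⁶ m) = 2109 K.

T ≈ 2109 K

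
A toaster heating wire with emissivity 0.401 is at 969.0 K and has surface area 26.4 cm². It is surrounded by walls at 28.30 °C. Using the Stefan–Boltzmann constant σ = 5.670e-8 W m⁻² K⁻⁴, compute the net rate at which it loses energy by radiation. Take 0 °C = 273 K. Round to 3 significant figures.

Surroundings: T = 28.30 °C + 273 = 301.30 K.
Area A = 26.4 cm² = 2.64×10⁻³ m².
Net radiated power P_net = εσA(T⁴ − T₀⁴) = 0.401×5.670×10⁻⁸×2.64×10⁻³×(969.0⁴ − 301.30⁴).
T⁴ − T₀⁴ = 8.81648×10¹¹ − 8.24132×10⁹ = 8.73407×10¹¹ K⁴, so P_net = 52.4 W.

Net loss ≈ 52.4 W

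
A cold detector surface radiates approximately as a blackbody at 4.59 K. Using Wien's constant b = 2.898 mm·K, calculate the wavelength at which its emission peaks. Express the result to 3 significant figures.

λ_max ≈ 0.631 mm

Wien's displacement law: λ_max = b/T = (2.898×10⁻³ m·K)/(4.59 K) = 6.314×10⁻⁴ m.
That is 0.631 mm, in the infrared range.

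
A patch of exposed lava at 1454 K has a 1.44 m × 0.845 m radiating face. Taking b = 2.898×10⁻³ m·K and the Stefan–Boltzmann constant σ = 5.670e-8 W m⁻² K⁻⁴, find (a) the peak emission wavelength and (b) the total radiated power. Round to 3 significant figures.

λ_max ≈ 1.99 μm; P ≈ 3.08×10⁵ W

(a) λ_max = b/T = 2.898×10⁻³/1454 = 1.993×10⁻⁶ m = 1.99 μm.
Area A = 1.44 × 0.845 = 1.2168 m².
(b) P = σAT⁴ = 5.670×10⁻⁸×1.2168×(1454)⁴ = 3.08×10⁵ W.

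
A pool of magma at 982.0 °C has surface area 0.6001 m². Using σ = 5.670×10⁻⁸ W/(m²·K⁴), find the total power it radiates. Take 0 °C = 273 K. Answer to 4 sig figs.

P ≈ 8.441×10⁴ W

T = 982.0 °C + 273 = 1255.0 K.
Area A = 0.6001 m².
P = σAT⁴ = 5.670×10⁻⁸ × 0.6001 × (1255.0)⁴ = 8.441×10⁴ W.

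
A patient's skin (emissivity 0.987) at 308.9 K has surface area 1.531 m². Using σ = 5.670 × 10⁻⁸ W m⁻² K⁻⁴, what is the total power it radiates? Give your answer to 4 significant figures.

Area A = 1.531 m².
P = εσAT⁴ = 0.987 × 5.670×10⁻⁸ × 1.531 × (308.9)⁴ = 780.1 W.

P ≈ 780.1 W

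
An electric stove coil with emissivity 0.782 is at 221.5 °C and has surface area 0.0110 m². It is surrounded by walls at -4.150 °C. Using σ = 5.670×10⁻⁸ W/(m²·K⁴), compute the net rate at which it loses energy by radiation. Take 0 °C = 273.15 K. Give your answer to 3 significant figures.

T = 221.5 °C + 273.15 = 494.65 K.
Surroundings: T = -4.150 °C + 273.15 = 269.000 K.
Area A = 0.0110 m².
Net radiated power P_net = εσA(T⁴ − T₀⁴) = 0.782×5.670×10⁻⁸×0.0110×(494.65⁴ − 269.000⁴).
T⁴ − T₀⁴ = 5.98676×10¹⁰ − 5.23611×10⁹ = 5.46315×10¹⁰ K⁴, so P_net = 26.6 W.

Net loss ≈ 26.6 W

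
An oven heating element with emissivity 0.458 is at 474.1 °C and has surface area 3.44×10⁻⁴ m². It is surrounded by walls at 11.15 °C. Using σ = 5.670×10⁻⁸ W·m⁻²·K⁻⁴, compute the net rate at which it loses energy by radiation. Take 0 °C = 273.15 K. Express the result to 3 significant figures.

T = 474.1 °C + 273.15 = 747.25 K.
Surroundings: T = 11.15 °C + 273.15 = 284.30 K.
Area A = 3.44×10⁻⁴ m².
Net radiated power P_net = εσA(T⁴ − T₀⁴) = 0.458×5.670×10⁻⁸×3.44×10⁻⁴×(747.25⁴ − 284.30⁴).
T⁴ − T₀⁴ = 3.11791×10¹¹ − 6.53292×10⁹ = 3.05258×10¹¹ K⁴, so P_net = 2.73 W.

Net loss ≈ 2.73 W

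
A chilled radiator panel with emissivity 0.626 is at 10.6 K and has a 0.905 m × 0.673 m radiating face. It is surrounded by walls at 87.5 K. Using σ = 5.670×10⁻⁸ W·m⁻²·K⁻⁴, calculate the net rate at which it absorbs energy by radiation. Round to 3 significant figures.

Area A = 0.905 × 0.673 = 0.609065 m².
Net radiated power P_net = εσA(T⁴ − T₀⁴) = 0.626×5.670×10⁻⁸×0.609065×(10.6⁴ − 87.5⁴).
T⁴ − T₀⁴ = 12624.8 − 5.86182×10⁷ = -5.86056×10⁷ K⁴, so P_net = -1.27 W — negative, meaning a net gain of 1.27 W.

Net gain ≈ 1.27 W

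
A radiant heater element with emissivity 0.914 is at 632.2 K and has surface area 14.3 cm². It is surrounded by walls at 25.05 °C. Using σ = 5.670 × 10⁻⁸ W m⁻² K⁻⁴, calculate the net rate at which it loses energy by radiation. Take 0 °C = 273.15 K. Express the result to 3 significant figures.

Net loss ≈ 11.3 W

Surroundings: T = 25.05 °C + 273.15 = 298.20 K.
Area A = 14.3 cm² = 1.43×10⁻³ m².
Net radiated power P_net = εσA(T⁴ − T₀⁴) = 0.914×5.670×10⁻⁸×1.43×10⁻³×(632.2⁴ − 298.20⁴).
T⁴ − T₀⁴ = 1.59742×10¹¹ − 7.90734×10⁹ = 1.51835×10¹¹ K⁴, so P_net = 11.3 W.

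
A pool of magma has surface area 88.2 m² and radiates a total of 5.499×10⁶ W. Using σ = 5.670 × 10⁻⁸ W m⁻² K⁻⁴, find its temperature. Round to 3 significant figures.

T ≈ 1.02×10³ K

Area A = 88.2 m².
P = σAT⁴ ⇒ T = (P/(σA))^(1/4) = (5.499×10⁶/(5.670×10⁻⁸×88.2))^(1/4) = 1.02×10³ K.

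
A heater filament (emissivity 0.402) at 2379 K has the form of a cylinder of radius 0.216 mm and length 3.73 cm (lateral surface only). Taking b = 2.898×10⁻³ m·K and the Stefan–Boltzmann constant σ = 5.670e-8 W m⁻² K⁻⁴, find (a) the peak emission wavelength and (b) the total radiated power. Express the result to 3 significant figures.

(a) λ_max = b/T = 2.898×10⁻³/2379 = 1.218×10⁻⁶ m = 1.22×10³ nm.
Lateral area A = 2πrL = 2π×2.16×10⁻⁴×0.0373 = 5.06224×10⁻⁵ m².
(b) P = εσAT⁴ = 0.402×5.670×10⁻⁸×5.06224×10⁻⁵×(2379)⁴ = 37.0 W.

λ_max ≈ 1.22×10³ nm; P ≈ 37.0 W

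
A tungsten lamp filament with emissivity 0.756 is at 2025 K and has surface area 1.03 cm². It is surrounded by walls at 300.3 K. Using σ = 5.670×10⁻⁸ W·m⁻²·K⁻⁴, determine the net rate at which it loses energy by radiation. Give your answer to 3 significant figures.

Net loss ≈ 74.2 W

Area A = 1.03 cm² = 1.03×10⁻⁴ m².
Net radiated power P_net = εσA(T⁴ − T₀⁴) = 0.756×5.670×10⁻⁸×1.03×10⁻⁴×(2025⁴ − 300.3⁴).
T⁴ − T₀⁴ = 1.68151×10¹³ − 8.13245×10⁹ = 1.68070×10¹³ K⁴, so P_net = 74.2 W.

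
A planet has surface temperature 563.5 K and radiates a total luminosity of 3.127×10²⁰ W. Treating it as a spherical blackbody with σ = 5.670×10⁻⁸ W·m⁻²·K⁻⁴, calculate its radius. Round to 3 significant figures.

L = 4πR²σT⁴ ⇒ R = √(L/(4πσT⁴)).
σT⁴ = 5716.88 W/m², so R = √(3.127×10²⁰/(4π×5716.88)) = 6.60×10⁷ m.

R ≈ 6.60×10⁷ m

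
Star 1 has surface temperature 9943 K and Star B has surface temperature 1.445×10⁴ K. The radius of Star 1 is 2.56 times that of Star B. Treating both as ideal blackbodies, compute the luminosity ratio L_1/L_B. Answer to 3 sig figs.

L ∝ R²T⁴, so L_1/L_B = (R_1/R_B)²(T_1/T_B)⁴ = (2.56)² × (9943/1.445×10⁴)⁴ = 6.5536 × 0.224181 = 1.47.

L_1/L_B ≈ 1.47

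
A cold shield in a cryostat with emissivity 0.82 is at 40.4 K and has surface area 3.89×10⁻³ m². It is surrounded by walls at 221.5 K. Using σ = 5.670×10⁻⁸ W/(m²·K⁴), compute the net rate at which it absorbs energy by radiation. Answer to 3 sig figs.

Net gain ≈ 0.435 W

Area A = 3.89×10⁻³ m².
Net radiated power P_net = εσA(T⁴ − T₀⁴) = 0.82×5.670×10⁻⁸×3.89×10⁻³×(40.4⁴ − 221.5⁴).
T⁴ − T₀⁴ = 2.66395×10⁶ − 2.40710×10⁹ = -2.40444×10⁹ K⁴, so P_net = -0.435 W — negative, meaning a net gain of 0.435 W.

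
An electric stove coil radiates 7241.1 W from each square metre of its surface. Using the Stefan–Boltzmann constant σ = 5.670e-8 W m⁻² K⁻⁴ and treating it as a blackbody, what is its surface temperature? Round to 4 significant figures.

T ≈ 597.8 K

I = σT⁴, so T = (I/σ)^(1/4) = (7241.1/(5.670×10⁻⁸))^(1/4) = 597.8 K.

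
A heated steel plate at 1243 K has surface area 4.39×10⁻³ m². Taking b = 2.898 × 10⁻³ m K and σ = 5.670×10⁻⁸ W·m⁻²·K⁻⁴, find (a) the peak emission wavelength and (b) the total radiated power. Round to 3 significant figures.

(a) λ_max = b/T = 2.898×10⁻³/1243 = 2.331×10⁻⁶ m = 2.33×10³ nm.
Area A = 4.39×10⁻³ m².
(b) P = σAT⁴ = 5.670×10⁻⁸×4.39×10⁻³×(1243)⁴ = 594 W.

λ_max ≈ 2.33×10³ nm; P ≈ 594 W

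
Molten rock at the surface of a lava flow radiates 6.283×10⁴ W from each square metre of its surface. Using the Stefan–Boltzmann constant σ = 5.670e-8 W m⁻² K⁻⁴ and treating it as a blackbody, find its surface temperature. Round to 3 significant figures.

T ≈ 1.03×10³ K

I = σT⁴, so T = (I/σ)^(1/4) = (6.283×10⁴/(5.670×10⁻⁸))^(1/4) = 1.03×10³ K.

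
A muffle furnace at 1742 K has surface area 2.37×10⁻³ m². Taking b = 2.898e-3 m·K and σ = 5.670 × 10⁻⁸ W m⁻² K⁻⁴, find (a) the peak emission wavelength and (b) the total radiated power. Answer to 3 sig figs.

(a) λ_max = b/T = 2.898×10⁻³/1742 = 1.664×10⁻⁶ m = 1.66 μm.
Area A = 2.37×10⁻³ m².
(b) P = σAT⁴ = 5.670×10⁻⁸×2.37×10⁻³×(1742)⁴ = 1.24×10³ W.

λ_max ≈ 1.66 μm; P ≈ 1.24×10³ W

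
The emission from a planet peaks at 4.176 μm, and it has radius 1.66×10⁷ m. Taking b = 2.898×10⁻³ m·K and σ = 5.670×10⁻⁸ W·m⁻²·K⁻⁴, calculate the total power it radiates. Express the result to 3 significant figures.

P ≈ 4.55×10¹⁹ W

Wien's law: T = b/λ_max = 2.898×10⁻³/4.176×10⁻⁶ = 693.966 K.
Surface area A = 4πR² = 4π(1.66×10⁷ m)² = 3.46279×10¹⁵ m².
Then P = σAT⁴ = 5.670×10⁻⁸×3.46279×10¹⁵×(693.966)⁴ = 4.55×10¹⁹ W.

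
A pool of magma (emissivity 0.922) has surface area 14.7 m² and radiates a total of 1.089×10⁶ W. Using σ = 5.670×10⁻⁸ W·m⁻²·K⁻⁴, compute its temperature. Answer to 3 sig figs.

T ≈ 1.09×10³ K

Area A = 14.7 m².
P = εσAT⁴ ⇒ T = (P/(εσA))^(1/4) = (1.089×10⁶/(0.922×5.670×10⁻⁸×14.7))^(1/4) = 1.09×10³ K.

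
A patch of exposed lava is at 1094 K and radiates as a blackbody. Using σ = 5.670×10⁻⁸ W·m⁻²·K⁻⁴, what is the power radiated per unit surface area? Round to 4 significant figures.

Stefan–Boltzmann: I = σT⁴ = 5.670×10⁻⁸ × (1094)⁴ = 8.122×10⁴ W/m².

I ≈ 8.122×10⁴ W/m²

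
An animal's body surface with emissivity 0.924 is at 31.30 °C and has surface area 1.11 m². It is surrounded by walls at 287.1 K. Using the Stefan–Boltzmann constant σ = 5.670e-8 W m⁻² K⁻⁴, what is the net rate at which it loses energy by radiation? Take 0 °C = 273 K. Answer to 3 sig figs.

T = 31.30 °C + 273 = 304.30 K.
Area A = 1.11 m².
Net radiated power P_net = εσA(T⁴ − T₀⁴) = 0.924×5.670×10⁻⁸×1.11×(304.30⁴ − 287.1⁴).
T⁴ − T₀⁴ = 8.57448×10⁹ − 6.79411×10⁹ = 1.78037×10⁹ K⁴, so P_net = 104 W.

Net loss ≈ 104 W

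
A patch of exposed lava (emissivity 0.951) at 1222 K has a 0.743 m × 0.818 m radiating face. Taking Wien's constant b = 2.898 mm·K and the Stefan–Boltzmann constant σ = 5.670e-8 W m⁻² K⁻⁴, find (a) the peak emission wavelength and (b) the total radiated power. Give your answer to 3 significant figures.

(a) λ_max = b/T = 2.898×10⁻³/1222 = 2.372×10⁻⁶ m = 2.37 μm.
Area A = 0.743 × 0.818 = 0.607774 m².
(b) P = εσAT⁴ = 0.951×5.670×10⁻⁸×0.607774×(1222)⁴ = 7.31×10⁴ W.

λ_max ≈ 2.37 μm; P ≈ 7.31×10⁴ W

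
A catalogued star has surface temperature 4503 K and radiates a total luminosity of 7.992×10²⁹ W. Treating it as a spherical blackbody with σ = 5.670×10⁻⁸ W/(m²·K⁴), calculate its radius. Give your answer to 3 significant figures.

L = 4πR²σT⁴ ⇒ R = √(L/(4πσT⁴)).
σT⁴ = 2.33126×10⁷ W/m², so R = √(7.992×10²⁹/(4π×2.33126×10⁷)) = 5.22×10¹⁰ m.

R ≈ 5.22×10¹⁰ m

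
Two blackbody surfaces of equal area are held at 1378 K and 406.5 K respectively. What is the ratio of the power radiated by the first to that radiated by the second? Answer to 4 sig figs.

With equal areas, P₁/P₂ = (T₁/T₂)⁴ = (1378/406.5)⁴ = 132.1.

P₁/P₂ ≈ 132.1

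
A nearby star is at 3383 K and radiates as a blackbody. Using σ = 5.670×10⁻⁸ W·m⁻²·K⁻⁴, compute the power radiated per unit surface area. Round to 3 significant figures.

I ≈ 7.43×10⁶ W/m²

Stefan–Boltzmann: I = σT⁴ = 5.670×10⁻⁸ × (3383)⁴ = 7.43×10⁶ W/m².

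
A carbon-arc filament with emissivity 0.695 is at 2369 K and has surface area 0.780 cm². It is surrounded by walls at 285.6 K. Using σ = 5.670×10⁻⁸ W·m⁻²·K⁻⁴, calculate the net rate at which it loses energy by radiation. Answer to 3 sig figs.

Area A = 0.780 cm² = 7.80×10⁻⁵ m².
Net radiated power P_net = εσA(T⁴ − T₀⁴) = 0.695×5.670×10⁻⁸×7.80×10⁻⁵×(2369⁴ − 285.6⁴).
T⁴ − T₀⁴ = 3.14964×10¹³ − 6.65323×10⁹ = 3.14897×10¹³ K⁴, so P_net = 96.8 W.

Net loss ≈ 96.8 W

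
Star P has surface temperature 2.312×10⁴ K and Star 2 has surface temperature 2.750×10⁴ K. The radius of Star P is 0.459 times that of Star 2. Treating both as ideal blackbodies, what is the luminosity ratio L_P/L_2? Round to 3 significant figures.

L ∝ R²T⁴, so L_P/L_2 = (R_P/R_2)²(T_P/T_2)⁴ = (0.459)² × (2.312×10⁴/2.750×10⁴)⁴ = 0.210681 × 0.499598 = 0.105.

L_P/L_2 ≈ 0.105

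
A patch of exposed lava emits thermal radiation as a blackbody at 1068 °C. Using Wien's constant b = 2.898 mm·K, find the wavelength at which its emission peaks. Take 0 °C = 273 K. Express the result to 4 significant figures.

T = 1068 °C + 273 = 1341 K.
Wien's displacement law: λ_max = b/T = (2.898×10⁻³ m·K)/(1341 K) = 2.1611×10⁻⁶ m.
That is 2161 nm, in the infrared range.

λ_max ≈ 2161 nm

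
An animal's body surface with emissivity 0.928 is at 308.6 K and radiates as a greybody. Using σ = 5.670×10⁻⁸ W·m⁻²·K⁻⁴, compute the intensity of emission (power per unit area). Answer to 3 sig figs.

I ≈ 477 W/m²

Stefan–Boltzmann: I = εσT⁴ = 0.928 × 5.670×10⁻⁸ × (308.6)⁴ = 477 W/m².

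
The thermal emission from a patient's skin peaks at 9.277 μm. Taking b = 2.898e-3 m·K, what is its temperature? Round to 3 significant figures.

Wien's law gives T = b/λ_max = (2.898×10⁻³ m·K)/(9.277×10⁻⁶ m) = 312 K.

T ≈ 312 K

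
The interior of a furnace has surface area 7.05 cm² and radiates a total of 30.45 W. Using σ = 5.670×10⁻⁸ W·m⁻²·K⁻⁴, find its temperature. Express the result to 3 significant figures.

Area A = 7.05 cm² = 7.05×10⁻⁴ m².
P = σAT⁴ ⇒ T = (P/(σA))^(1/4) = (30.45/(5.670×10⁻⁸×7.05×10⁻⁴))^(1/4) = 934 K.

T ≈ 934 K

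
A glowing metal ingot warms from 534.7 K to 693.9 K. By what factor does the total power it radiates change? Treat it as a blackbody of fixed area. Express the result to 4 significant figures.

P ∝ T⁴, so P₂/P₁ = (T₂/T₁)⁴ = (693.9/534.7)⁴ = (1.29774)⁴ = 2.836.

P₂/P₁ ≈ 2.836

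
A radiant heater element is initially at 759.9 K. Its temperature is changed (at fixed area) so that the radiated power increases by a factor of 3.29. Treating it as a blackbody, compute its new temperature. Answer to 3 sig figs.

T₂ ≈ 1.02×10³ K

P ∝ T⁴, so T₂/T₁ = (P₂/P₁)^(1/4) = (3.29)^(1/4) = 1.34679.
T₂ = 759.9 × 1.34679 = 1.02×10³ K.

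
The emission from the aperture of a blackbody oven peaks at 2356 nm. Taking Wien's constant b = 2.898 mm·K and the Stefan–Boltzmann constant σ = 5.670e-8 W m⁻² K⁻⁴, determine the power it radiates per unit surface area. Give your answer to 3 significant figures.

I ≈ 1.30×10⁵ W/m²

Wien's law: T = b/λ_max = 2.898×10⁻³/2.356×10⁻⁶ = 1230.05 K.
Then I = σT⁴ = 5.670×10⁻⁸×(1230.05)⁴ = 1.30×10⁵ W/m².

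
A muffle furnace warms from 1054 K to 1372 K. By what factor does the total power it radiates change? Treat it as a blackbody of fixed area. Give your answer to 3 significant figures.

P ∝ T⁴, so P₂/P₁ = (T₂/T₁)⁴ = (1372/1054)⁴ = (1.30171)⁴ = 2.87.

P₂/P₁ ≈ 2.87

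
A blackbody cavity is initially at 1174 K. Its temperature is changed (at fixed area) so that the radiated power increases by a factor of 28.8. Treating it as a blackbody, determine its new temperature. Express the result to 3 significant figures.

P ∝ T⁴, so T₂/T₁ = (P₂/P₁)^(1/4) = (28.8)^(1/4) = 2.31658.
T₂ = 1174 × 2.31658 = 2.72×10³ K.

T₂ ≈ 2.72×10³ K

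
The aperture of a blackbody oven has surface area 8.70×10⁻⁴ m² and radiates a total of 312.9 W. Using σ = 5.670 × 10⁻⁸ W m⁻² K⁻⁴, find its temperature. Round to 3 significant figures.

Area A = 8.70×10⁻⁴ m².
P = σAT⁴ ⇒ T = (P/(σA))^(1/4) = (312.9/(5.670×10⁻⁸×8.70×10⁻⁴))^(1/4) = 1.59×10³ K.

T ≈ 1.59×10³ K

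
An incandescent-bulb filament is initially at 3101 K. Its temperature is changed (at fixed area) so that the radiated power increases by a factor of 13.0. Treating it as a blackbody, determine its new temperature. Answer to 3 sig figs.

T₂ ≈ 5.89×10³ K

P ∝ T⁴, so T₂/T₁ = (P₂/P₁)^(1/4) = (13.0)^(1/4) = 1.89883.
T₂ = 3101 × 1.89883 = 5.89×10³ K.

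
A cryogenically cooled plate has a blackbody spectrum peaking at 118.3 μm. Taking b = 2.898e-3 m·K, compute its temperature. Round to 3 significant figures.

Wien's law gives T = b/λ_max = (2.898×10⁻³ m·K)/(1.183×10⁻⁴ m) = 24.5 K.

T ≈ 24.5 K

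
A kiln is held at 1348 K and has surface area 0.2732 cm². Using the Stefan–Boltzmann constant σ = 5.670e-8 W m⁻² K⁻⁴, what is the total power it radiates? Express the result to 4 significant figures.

Area A = 0.2732 cm² = 2.732×10⁻⁵ m².
P = σAT⁴ = 5.670×10⁻⁸ × 2.732×10⁻⁵ × (1348)⁴ = 5.115 W.

P ≈ 5.115 W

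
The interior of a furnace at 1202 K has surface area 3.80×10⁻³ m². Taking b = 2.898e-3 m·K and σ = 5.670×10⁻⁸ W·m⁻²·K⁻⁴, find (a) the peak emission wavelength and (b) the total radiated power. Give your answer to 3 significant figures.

λ_max ≈ 2.41 μm; P ≈ 450 W

(a) λ_max = b/T = 2.898×10⁻³/1202 = 2.411×10⁻⁶ m = 2.41 μm.
Area A = 3.80×10⁻³ m².
(b) P = σAT⁴ = 5.670×10⁻⁸×3.80×10⁻³×(1202)⁴ = 450 W.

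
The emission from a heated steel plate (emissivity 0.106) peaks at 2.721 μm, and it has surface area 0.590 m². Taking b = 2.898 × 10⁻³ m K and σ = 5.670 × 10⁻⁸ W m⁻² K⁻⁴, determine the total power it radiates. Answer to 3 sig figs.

P ≈ 4.56×10³ W

Wien's law: T = b/λ_max = 2.898×10⁻³/2.721×10⁻⁶ = 1065.05 K.
Area A = 0.590 m².
Then P = εσAT⁴ = 0.106×5.670×10⁻⁸×0.590×(1065.05)⁴ = 4.56×10³ W.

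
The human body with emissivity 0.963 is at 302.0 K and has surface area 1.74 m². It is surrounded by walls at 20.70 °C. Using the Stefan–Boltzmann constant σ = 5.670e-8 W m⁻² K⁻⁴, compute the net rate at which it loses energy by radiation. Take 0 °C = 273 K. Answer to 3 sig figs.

Surroundings: T = 20.70 °C + 273 = 293.70 K.
Area A = 1.74 m².
Net radiated power P_net = εσA(T⁴ − T₀⁴) = 0.963×5.670×10⁻⁸×1.74×(302.0⁴ − 293.70⁴).
T⁴ − T₀⁴ = 8.31817×10⁹ − 7.44073×10⁹ = 8.77440×10⁸ K⁴, so P_net = 83.4 W.

Net loss ≈ 83.4 W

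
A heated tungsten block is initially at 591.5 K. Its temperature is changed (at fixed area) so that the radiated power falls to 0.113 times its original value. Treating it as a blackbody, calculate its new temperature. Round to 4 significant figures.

T₂ ≈ 342.9 K

P ∝ T⁴, so T₂/T₁ = (P₂/P₁)^(1/4) = (0.113)^(1/4) = 0.579789.
T₂ = 591.5 × 0.579789 = 342.9 K.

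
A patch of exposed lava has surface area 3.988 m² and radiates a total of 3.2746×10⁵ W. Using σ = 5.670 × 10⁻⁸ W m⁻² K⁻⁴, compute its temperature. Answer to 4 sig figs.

T ≈ 1097 K

Area A = 3.988 m².
P = σAT⁴ ⇒ T = (P/(σA))^(1/4) = (3.2746×10⁵/(5.670×10⁻⁸×3.988))^(1/4) = 1097 K.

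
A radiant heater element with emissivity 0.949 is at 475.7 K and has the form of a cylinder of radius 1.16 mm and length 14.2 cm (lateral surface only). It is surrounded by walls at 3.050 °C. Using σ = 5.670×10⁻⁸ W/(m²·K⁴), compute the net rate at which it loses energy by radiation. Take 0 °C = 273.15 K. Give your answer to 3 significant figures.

Surroundings: T = 3.050 °C + 273.15 = 276.200 K.
Lateral area A = 2πrL = 2π×1.16×10⁻³×0.142 = 1.03497×10⁻³ m².
Net radiated power P_net = εσA(T⁴ − T₀⁴) = 0.949×5.670×10⁻⁸×1.03497×10⁻³×(475.7⁴ − 276.200⁴).
T⁴ − T₀⁴ = 5.12074×10¹⁰ − 5.81962×10⁹ = 4.53878×10¹⁰ K⁴, so P_net = 2.53 W.

Net loss ≈ 2.53 W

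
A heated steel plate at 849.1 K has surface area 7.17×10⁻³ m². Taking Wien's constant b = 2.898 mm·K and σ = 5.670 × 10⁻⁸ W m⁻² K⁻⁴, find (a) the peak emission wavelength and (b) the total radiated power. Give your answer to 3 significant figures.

(a) λ_max = b/T = 2.898×10⁻³/849.1 = 3.413×10⁻⁶ m = 3.41 μm.
Area A = 7.17×10⁻³ m².
(b) P = σAT⁴ = 5.670×10⁻⁸×7.17×10⁻³×(849.1)⁴ = 211 W.

λ_max ≈ 3.41 μm; P ≈ 211 W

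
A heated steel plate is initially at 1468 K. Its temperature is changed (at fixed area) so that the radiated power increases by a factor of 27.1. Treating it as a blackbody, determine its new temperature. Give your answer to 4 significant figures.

P ∝ T⁴, so T₂/T₁ = (P₂/P₁)^(1/4) = (27.1)^(1/4) = 2.28161.
T₂ = 1468 × 2.28161 = 3349 K.

T₂ ≈ 3349 K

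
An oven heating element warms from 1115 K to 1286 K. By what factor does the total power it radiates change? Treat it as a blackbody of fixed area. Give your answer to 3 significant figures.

P₂/P₁ ≈ 1.77

P ∝ T⁴, so P₂/P₁ = (T₂/T₁)⁴ = (1286/1115)⁴ = (1.15336)⁴ = 1.77.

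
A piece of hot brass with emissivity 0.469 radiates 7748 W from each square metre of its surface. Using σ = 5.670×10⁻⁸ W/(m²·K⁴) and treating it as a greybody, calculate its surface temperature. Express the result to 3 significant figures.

T ≈ 735 K

I = εσT⁴, so T = (I/εσ)^(1/4) = (7748/(0.469×5.670×10⁻⁸))^(1/4) = 735 K.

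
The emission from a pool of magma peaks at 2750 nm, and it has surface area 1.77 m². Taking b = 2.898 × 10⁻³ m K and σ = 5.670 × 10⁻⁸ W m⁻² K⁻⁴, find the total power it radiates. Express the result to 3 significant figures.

Wien's law: T = b/λ_max = 2.898×10⁻³/2.750×10⁻⁶ = 1053.82 K.
Area A = 1.77 m².
Then P = σAT⁴ = 5.670×10⁻⁸×1.77×(1053.82)⁴ = 1.24×10⁵ W.

P ≈ 1.24×10⁵ W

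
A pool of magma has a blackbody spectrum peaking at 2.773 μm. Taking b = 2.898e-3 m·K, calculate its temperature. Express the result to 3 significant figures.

Wien's law gives T = b/λ_max = (2.898×10⁻³ m·K)/(2.773×10⁻⁶ m) = 1.05×10³ K.

T ≈ 1.05×10³ K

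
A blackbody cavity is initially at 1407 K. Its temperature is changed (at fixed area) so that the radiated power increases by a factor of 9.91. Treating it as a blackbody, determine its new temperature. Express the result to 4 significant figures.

T₂ ≈ 2496 K

P ∝ T⁴, so T₂/T₁ = (P₂/P₁)^(1/4) = (9.91)^(1/4) = 1.77426.
T₂ = 1407 × 1.77426 = 2496 K.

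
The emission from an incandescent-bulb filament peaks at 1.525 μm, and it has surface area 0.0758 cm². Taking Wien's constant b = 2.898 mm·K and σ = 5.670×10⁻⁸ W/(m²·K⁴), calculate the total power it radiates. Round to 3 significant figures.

Wien's law: T = b/λ_max = 2.898×10⁻³/1.525×10⁻⁶ = 1900.33 K.
Area A = 0.0758 cm² = 7.58×10⁻⁶ m².
Then P = σAT⁴ = 5.670×10⁻⁸×7.58×10⁻⁶×(1900.33)⁴ = 5.60 W.

P ≈ 5.60 W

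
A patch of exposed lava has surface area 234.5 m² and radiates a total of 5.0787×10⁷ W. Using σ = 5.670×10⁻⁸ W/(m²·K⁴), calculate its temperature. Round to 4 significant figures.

T ≈ 1398 K

Area A = 234.5 m².
P = σAT⁴ ⇒ T = (P/(σA))^(1/4) = (5.0787×10⁷/(5.670×10⁻⁸×234.5))^(1/4) = 1398 K.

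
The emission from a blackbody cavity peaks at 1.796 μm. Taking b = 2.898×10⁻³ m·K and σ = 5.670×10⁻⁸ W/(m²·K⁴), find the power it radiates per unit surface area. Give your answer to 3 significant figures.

Wien's law: T = b/λ_max = 2.898×10⁻³/1.796×10⁻⁶ = 1613.59 K.
Then I = σT⁴ = 5.670×10⁻⁸×(1613.59)⁴ = 3.84×10⁵ W/m².

I ≈ 3.84×10⁵ W/m²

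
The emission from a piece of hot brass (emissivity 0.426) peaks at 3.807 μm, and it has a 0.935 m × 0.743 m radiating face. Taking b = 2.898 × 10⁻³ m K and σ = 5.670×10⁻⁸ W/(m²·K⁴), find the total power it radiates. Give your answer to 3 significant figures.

P ≈ 5.63×10³ W

Wien's law: T = b/λ_max = 2.898×10⁻³/3.807×10⁻⁶ = 761.229 K.
Area A = 0.935 × 0.743 = 0.694705 m².
Then P = εσAT⁴ = 0.426×5.670×10⁻⁸×0.694705×(761.229)⁴ = 5.63×10³ W.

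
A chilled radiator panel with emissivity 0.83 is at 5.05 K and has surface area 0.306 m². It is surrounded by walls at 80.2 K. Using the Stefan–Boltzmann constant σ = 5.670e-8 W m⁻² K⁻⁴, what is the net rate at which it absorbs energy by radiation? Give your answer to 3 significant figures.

Area A = 0.306 m².
Net radiated power P_net = εσA(T⁴ − T₀⁴) = 0.83×5.670×10⁻⁸×0.306×(5.05⁴ − 80.2⁴).
T⁴ − T₀⁴ = 650.378 − 4.13711×10⁷ = -4.13704×10⁷ K⁴, so P_net = -0.596 W — negative, meaning a net gain of 0.596 W.

Net gain ≈ 0.596 W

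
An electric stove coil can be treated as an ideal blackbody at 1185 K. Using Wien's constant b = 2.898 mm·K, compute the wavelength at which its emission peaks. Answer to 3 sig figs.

λ_max ≈ 2.45 μm

Wien's displacement law: λ_max = b/T = (2.898×10⁻³ m·K)/(1185 K) = 2.446×10⁻⁶ m.
That is 2.45 μm, in the infrared range.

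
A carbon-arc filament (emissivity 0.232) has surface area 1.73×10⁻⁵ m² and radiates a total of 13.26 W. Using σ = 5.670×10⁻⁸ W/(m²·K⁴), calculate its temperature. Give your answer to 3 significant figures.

T ≈ 2.76×10³ K

Area A = 1.73×10⁻⁵ m².
P = εσAT⁴ ⇒ T = (P/(εσA))^(1/4) = (13.26/(0.232×5.670×10⁻⁸×1.73×10⁻⁵))^(1/4) = 2.76×10³ K.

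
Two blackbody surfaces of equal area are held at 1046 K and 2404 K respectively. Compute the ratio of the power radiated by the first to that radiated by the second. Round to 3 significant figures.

With equal areas, P₁/P₂ = (T₁/T₂)⁴ = (1046/2404)⁴ = 0.0358.

P₁/P₂ ≈ 0.0358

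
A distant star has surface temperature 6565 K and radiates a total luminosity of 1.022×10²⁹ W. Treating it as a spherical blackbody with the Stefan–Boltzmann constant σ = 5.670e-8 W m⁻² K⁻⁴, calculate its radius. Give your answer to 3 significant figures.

R ≈ 8.79×10⁹ m

L = 4πR²σT⁴ ⇒ R = √(L/(4πσT⁴)).
σT⁴ = 1.05323×10⁸ W/m², so R = √(1.022×10²⁹/(4π×1.05323×10⁸)) = 8.79×10⁹ m.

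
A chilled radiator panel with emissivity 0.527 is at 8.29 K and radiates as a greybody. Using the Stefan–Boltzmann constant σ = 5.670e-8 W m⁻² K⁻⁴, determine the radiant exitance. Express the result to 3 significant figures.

Stefan–Boltzmann: I = εσT⁴ = 0.527 × 5.670×10⁻⁸ × (8.29)⁴ = 1.41×10⁻⁴ W/m².

I ≈ 1.41×10⁻⁴ W/m²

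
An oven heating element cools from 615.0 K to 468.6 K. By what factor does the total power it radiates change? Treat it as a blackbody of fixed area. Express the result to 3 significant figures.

P ∝ T⁴, so P₂/P₁ = (T₂/T₁)⁴ = (468.6/615.0)⁴ = (0.761951)⁴ = 0.337.

P₂/P₁ ≈ 0.337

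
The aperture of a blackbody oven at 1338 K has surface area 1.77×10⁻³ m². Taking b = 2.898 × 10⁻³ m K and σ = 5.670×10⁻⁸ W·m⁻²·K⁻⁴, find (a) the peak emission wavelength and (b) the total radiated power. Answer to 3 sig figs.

λ_max ≈ 2.17×10³ nm; P ≈ 322 W

(a) λ_max = b/T = 2.898×10⁻³/1338 = 2.166×10⁻⁶ m = 2.17×10³ nm.
Area A = 1.77×10⁻³ m².
(b) P = σAT⁴ = 5.670×10⁻⁸×1.77×10⁻³×(1338)⁴ = 322 W.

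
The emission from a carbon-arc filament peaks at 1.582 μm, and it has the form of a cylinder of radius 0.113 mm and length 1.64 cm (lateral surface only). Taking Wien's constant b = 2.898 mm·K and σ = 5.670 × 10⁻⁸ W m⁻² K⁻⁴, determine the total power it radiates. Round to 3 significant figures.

P ≈ 7.43 W

Wien's law: T = b/λ_max = 2.898×10⁻³/1.582×10⁻⁶ = 1831.86 K.
Lateral area A = 2πrL = 2π×1.13×10⁻⁴×0.0164 = 1.16440×10⁻⁵ m².
Then P = σAT⁴ = 5.670×10⁻⁸×1.16440×10⁻⁵×(1831.86)⁴ = 7.43 W.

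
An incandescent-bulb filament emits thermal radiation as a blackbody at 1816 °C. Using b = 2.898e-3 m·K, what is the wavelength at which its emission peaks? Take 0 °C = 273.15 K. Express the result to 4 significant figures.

λ_max ≈ 1.387 μm

T = 1816 °C + 273.15 = 2089.15 K.
Wien's displacement law: λ_max = b/T = (2.898×10⁻³ m·K)/(2089.15 K) = 1.3872×10⁻⁶ m.
That is 1.387 μm, in the infrared range.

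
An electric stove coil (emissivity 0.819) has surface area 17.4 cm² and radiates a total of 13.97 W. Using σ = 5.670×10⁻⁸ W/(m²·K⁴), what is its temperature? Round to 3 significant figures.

T ≈ 645 K

Area A = 17.4 cm² = 1.74×10⁻³ m².
P = εσAT⁴ ⇒ T = (P/(εσA))^(1/4) = (13.97/(0.819×5.670×10⁻⁸×1.74×10⁻³))^(1/4) = 645 K.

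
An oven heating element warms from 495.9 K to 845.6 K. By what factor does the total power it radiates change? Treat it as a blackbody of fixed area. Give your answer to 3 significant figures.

P ∝ T⁴, so P₂/P₁ = (T₂/T₁)⁴ = (845.6/495.9)⁴ = (1.70518)⁴ = 8.45.

P₂/P₁ ≈ 8.45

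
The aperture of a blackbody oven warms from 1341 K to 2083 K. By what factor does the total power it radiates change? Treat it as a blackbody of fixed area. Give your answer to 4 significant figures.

P₂/P₁ ≈ 5.822

P ∝ T⁴, so P₂/P₁ = (T₂/T₁)⁴ = (2083/1341)⁴ = (1.55332)⁴ = 5.822.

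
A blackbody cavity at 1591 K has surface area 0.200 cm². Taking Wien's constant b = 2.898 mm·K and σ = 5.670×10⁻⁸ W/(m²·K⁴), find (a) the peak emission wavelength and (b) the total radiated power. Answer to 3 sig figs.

(a) λ_max = b/T = 2.898×10⁻³/1591 = 1.821×10⁻⁶ m = 1.82 μm.
Area A = 0.200 cm² = 2.00×10⁻⁵ m².
(b) P = σAT⁴ = 5.670×10⁻⁸×2.00×10⁻⁵×(1591)⁴ = 7.27 W.

λ_max ≈ 1.82 μm; P ≈ 7.27 W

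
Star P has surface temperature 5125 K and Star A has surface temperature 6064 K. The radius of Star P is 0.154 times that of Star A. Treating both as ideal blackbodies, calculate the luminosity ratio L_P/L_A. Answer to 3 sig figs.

L ∝ R²T⁴, so L_P/L_A = (R_P/R_A)²(T_P/T_A)⁴ = (0.154)² × (5125/6064)⁴ = 0.023716 × 0.510198 = 0.0121.

L_P/L_A ≈ 0.0121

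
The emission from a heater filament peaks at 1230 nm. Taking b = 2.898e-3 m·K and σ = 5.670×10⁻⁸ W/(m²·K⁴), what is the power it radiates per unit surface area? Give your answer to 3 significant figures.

I ≈ 1.75×10⁶ W/m²

Wien's law: T = b/λ_max = 2.898×10⁻³/1.230×10⁻⁶ = 2356.10 K.
Then I = σT⁴ = 5.670×10⁻⁸×(2356.10)⁴ = 1.75×10⁶ W/m².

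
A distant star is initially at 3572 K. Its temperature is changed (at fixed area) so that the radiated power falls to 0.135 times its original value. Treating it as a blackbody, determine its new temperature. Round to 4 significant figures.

P ∝ T⁴, so T₂/T₁ = (P₂/P₁)^(1/4) = (0.135)^(1/4) = 0.606155.
T₂ = 3572 × 0.606155 = 2165 K.

T₂ ≈ 2165 K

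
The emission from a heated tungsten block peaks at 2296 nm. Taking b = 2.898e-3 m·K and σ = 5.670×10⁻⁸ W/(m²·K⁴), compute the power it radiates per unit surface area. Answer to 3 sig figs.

Wien's law: T = b/λ_max = 2.898×10⁻³/2.296×10⁻⁶ = 1262.20 K.
Then I = σT⁴ = 5.670×10⁻⁸×(1262.20)⁴ = 1.44×10⁵ W/m².

I ≈ 1.44×10⁵ W/m²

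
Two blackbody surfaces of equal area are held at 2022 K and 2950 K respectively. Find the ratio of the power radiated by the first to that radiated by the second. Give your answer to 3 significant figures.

P₁/P₂ ≈ 0.221

With equal areas, P₁/P₂ = (T₁/T₂)⁴ = (2022/2950)⁴ = 0.221.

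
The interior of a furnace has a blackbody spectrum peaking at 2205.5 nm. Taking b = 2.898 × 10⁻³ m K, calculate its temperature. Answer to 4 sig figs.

T ≈ 1314 K

Wien's law gives T = b/λ_max = (2.898×10⁻³ m·K)/(2.2055×10⁻⁶ m) = 1314 K.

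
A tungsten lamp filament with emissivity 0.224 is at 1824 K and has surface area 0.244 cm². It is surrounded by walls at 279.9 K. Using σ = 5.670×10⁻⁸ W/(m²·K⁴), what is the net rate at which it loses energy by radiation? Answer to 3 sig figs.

Net loss ≈ 3.43 W

Area A = 0.244 cm² = 2.44×10⁻⁵ m².
Net radiated power P_net = εσA(T⁴ − T₀⁴) = 0.224×5.670×10⁻⁸×2.44×10⁻⁵×(1824⁴ − 279.9⁴).
T⁴ − T₀⁴ = 1.10688×10¹³ − 6.13778×10⁹ = 1.10627×10¹³ K⁴, so P_net = 3.43 W.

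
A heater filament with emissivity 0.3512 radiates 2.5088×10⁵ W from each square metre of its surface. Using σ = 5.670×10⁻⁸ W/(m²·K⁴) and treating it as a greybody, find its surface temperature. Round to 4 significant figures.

T ≈ 1884 K

I = εσT⁴, so T = (I/εσ)^(1/4) = (2.5088×10⁵/(0.3512×5.670×10⁻⁸))^(1/4) = 1884 K.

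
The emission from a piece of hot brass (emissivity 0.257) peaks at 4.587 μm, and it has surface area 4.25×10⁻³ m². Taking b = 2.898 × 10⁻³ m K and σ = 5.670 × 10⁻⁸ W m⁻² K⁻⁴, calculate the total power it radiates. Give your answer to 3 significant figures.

P ≈ 9.87 W

Wien's law: T = b/λ_max = 2.898×10⁻³/4.587×10⁻⁶ = 631.785 K.
Area A = 4.25×10⁻³ m².
Then P = εσAT⁴ = 0.257×5.670×10⁻⁸×4.25×10⁻³×(631.785)⁴ = 9.87 W.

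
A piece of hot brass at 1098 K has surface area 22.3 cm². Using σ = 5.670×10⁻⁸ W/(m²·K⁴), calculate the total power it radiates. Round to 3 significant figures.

Area A = 22.3 cm² = 2.23×10⁻³ m².
P = σAT⁴ = 5.670×10⁻⁸ × 2.23×10⁻³ × (1098)⁴ = 184 W.

P ≈ 184 W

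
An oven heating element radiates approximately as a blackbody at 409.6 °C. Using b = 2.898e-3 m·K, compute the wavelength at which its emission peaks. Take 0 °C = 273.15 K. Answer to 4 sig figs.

λ_max ≈ 4.245 μm

T = 409.6 °C + 273.15 = 682.75 K.
Wien's displacement law: λ_max = b/T = (2.898×10⁻³ m·K)/(682.75 K) = 4.2446×10⁻⁶ m.
That is 4.245 μm, in the infrared range.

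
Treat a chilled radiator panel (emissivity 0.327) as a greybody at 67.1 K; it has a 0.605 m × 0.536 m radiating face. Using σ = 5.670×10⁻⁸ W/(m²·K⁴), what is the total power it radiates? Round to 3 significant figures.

P ≈ 0.122 W

Area A = 0.605 × 0.536 = 0.32428 m².
P = εσAT⁴ = 0.327 × 5.670×10⁻⁸ × 0.32428 × (67.1)⁴ = 0.122 W.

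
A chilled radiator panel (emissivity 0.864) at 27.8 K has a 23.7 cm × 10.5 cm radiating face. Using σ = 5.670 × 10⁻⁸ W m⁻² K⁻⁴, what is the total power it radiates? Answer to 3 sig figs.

Area A = 0.237 × 0.105 = 0.024885 m².
P = εσAT⁴ = 0.864 × 5.670×10⁻⁸ × 0.024885 × (27.8)⁴ = 7.28×10⁻⁴ W.

P ≈ 7.28×10⁻⁴ W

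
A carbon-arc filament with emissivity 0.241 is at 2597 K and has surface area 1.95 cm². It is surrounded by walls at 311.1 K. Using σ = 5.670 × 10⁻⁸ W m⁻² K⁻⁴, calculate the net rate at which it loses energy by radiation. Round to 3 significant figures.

Net loss ≈ 121 W

Area A = 1.95 cm² = 1.95×10⁻⁴ m².
Net radiated power P_net = εσA(T⁴ − T₀⁴) = 0.241×5.670×10⁻⁸×1.95×10⁻⁴×(2597⁴ − 311.1⁴).
T⁴ − T₀⁴ = 4.54871×10¹³ − 9.36699×10⁹ = 4.54777×10¹³ K⁴, so P_net = 121 W.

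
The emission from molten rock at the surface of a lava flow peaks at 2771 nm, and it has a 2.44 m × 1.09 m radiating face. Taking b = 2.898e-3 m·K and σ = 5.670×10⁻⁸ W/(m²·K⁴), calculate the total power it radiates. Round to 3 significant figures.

Wien's law: T = b/λ_max = 2.898×10⁻³/2.771×10⁻⁶ = 1045.83 K.
Area A = 2.44 × 1.09 = 2.6596 m².
Then P = σAT⁴ = 5.670×10⁻⁸×2.6596×(1045.83)⁴ = 1.80×10⁵ W.

P ≈ 1.80×10⁵ W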